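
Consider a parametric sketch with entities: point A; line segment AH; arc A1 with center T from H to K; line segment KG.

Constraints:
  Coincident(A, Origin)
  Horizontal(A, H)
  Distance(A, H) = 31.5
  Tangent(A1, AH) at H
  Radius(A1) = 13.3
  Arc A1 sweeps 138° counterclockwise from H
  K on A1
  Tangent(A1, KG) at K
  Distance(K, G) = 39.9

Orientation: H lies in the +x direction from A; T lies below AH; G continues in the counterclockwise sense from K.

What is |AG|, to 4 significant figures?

72.24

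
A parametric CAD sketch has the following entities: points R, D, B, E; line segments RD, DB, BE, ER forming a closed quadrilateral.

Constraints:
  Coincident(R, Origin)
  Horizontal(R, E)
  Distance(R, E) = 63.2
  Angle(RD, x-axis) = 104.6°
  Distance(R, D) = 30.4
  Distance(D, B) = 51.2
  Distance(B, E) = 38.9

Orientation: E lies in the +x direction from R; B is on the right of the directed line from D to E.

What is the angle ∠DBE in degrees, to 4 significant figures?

116.1°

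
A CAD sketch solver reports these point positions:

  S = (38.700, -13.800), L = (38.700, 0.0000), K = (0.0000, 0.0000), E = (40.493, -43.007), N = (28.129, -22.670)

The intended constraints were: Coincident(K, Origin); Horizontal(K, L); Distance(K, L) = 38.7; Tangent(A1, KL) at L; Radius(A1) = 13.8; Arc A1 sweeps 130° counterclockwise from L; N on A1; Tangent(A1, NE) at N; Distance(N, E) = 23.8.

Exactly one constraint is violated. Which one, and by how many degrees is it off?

Tangent(A1, NE) at N — off by 8.70°.

K = (0.00, 0.00) ✓; K.y = 0.00, L.y = 0.00 ✓; |KL| = 38.70 ✓; ∠(SL, LK) = 90.00° ✓; |SL| = 13.80 ✓; bearing(S→N) − bearing(S→L) = 130.0° ✓; |SN| = 13.80 ✓; ∠(SN, NE) = 98.70° ✗; |NE| = 23.80 ✓.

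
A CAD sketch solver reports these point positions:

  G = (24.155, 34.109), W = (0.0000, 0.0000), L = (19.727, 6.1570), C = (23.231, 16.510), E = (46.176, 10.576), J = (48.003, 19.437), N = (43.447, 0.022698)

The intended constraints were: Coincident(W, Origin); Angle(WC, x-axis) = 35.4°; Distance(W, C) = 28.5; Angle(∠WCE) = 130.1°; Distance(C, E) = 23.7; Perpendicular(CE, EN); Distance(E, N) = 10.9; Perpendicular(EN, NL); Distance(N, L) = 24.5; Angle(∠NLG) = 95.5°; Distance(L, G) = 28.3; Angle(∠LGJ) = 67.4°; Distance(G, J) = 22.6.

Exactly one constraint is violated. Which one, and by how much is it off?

Distance(G, J) = 22.6 — off by 5.40.

W = (0.00, 0.00) ✓; WC at 35.40° ✓; |WC| = 28.50 ✓; ∠WCE = 130.1° ✓; |CE| = 23.70 ✓; ∠(CE, EN) = 90.00° ✓; |EN| = 10.90 ✓; ∠(EN, NL) = 90.00° ✓; |NL| = 24.50 ✓; ∠NLG = 95.50° ✓; |LG| = 28.30 ✓; ∠LGJ = 67.40° ✓; |GJ| = 28.00 ✗.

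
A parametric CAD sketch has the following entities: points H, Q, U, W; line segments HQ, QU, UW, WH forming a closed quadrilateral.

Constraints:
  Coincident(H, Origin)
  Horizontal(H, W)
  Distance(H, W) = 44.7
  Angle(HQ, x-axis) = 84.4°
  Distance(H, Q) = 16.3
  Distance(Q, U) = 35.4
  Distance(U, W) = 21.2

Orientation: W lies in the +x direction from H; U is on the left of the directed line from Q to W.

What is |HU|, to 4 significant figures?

41.75

Checks: |QU| = 35.40 ✓; |UW| = 21.20 ✓.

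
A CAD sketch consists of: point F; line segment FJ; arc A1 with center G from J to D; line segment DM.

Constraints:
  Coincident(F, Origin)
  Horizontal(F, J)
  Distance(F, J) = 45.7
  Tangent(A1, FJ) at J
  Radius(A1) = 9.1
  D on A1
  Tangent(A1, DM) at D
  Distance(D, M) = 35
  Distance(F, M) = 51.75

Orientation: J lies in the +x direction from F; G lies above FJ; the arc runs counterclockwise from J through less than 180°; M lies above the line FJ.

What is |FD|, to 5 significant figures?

54.778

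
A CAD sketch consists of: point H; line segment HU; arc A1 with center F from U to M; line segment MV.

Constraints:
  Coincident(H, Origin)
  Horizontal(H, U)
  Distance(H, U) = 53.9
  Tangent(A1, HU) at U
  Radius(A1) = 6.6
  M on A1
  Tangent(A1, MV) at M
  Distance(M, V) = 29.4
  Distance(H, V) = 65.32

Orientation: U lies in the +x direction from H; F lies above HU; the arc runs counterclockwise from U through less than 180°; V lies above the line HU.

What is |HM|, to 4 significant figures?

60.88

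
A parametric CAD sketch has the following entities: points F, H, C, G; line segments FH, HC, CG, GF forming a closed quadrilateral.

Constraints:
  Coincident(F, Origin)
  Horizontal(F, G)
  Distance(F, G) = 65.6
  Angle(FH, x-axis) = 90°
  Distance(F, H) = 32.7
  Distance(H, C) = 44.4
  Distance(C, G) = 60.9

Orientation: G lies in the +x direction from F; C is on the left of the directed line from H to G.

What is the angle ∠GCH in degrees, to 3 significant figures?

86.7°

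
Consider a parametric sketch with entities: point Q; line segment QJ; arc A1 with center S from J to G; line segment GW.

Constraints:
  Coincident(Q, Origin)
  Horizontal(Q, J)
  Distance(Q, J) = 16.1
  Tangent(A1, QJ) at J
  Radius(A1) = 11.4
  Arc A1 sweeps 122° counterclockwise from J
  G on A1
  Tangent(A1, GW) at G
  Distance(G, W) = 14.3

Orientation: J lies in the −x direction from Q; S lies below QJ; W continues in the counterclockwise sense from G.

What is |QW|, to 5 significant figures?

34.715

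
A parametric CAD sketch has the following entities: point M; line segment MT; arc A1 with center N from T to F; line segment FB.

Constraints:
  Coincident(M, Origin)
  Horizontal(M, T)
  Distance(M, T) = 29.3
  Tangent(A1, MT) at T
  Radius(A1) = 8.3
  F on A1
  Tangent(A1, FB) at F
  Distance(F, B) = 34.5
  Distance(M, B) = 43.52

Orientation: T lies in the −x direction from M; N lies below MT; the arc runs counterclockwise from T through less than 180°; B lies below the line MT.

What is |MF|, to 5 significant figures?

38.305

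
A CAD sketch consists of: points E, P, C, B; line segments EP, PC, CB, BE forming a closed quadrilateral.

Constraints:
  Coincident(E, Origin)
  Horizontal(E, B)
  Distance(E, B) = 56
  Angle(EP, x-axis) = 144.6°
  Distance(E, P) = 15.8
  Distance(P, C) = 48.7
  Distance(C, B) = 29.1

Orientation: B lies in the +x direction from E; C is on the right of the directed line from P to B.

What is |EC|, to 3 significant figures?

33.1

Checks: E = (0.00, 0.00) ✓; |PC| = 48.70 ✓; |CB| = 29.10 ✓.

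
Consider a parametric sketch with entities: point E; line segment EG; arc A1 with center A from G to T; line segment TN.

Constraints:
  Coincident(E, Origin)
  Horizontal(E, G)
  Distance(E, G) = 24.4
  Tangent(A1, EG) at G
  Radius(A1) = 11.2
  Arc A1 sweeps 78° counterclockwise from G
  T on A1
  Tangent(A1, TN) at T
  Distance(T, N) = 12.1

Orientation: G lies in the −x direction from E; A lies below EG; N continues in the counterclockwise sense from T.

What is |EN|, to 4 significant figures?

43.16

E is at the origin; E and G share the same y with |EG| = 24.4 and G on the −x side, so G = (-24.40, 0.000). A1 meets EG tangentially, so AG is at right angles to EG, so A = G + (0, -11.2) = (-24.40, -11.20). On A1, G sits at bearing 90° from A; a 78° counterclockwise sweep puts T at bearing 168°, so T = A + 11.2·(cos 168°, sin 168°) = (-35.36, -8.871). A1 meets TN tangentially, so AT is at right angles to TN, so TN runs along (−sin 168°, cos 168°); with |TN| = 12.1, N = (-37.87, -20.71). Then |EN| = |N − E| = 43.16.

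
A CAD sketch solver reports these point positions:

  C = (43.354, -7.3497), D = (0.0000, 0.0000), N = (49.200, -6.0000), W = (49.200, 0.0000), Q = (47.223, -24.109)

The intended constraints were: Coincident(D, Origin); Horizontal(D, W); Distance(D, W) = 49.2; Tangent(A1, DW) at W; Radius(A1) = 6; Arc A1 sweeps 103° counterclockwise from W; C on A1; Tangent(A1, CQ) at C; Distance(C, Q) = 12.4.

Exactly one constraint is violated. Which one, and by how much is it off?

Distance(C, Q) = 12.4 — off by 4.80.

D = (0.00, 0.00) ✓; D.y = 0.00, W.y = 0.00 ✓; |DW| = 49.20 ✓; ∠(NW, WD) = 90.00° ✓; |NW| = 6.000 ✓; bearing(N→C) − bearing(N→W) = 103.0° ✓; |NC| = 6.000 ✓; ∠(NC, CQ) = 90.00° ✓; |CQ| = 17.20 ✗.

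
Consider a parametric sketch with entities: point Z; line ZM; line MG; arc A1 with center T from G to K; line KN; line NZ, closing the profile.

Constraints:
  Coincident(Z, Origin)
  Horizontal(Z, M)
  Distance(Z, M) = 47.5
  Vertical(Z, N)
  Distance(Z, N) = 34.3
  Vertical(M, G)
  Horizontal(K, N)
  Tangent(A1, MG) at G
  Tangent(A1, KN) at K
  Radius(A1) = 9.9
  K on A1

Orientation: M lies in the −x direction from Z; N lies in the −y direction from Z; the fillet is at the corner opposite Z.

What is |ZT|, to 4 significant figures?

44.82

Z is at the origin; ZM is horizontal with |ZM| = 47.5 and M on the −x side, so M = (-47.50, 0.000). ZN is vertical with |ZN| = 34.3 and N on the −y side, so N = (0.000, -34.30). The virtual corner opposite Z is at (-47.50, -34.30). Since A1 is tangent to MG there, TG ⟂ MG and the tangent condition forces TK to be normal to KN, with radius 9.9, so the center T sits 9.9 in from both sides at T = (-37.60, -24.40). Then |ZT| = |T − Z| = 44.82.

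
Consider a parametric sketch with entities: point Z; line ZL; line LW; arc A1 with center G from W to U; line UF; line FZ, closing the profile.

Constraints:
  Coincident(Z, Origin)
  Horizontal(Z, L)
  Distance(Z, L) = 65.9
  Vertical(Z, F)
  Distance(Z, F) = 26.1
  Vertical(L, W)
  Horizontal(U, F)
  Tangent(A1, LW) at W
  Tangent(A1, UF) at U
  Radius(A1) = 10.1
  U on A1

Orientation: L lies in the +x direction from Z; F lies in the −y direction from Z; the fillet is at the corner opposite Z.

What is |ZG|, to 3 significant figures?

58.0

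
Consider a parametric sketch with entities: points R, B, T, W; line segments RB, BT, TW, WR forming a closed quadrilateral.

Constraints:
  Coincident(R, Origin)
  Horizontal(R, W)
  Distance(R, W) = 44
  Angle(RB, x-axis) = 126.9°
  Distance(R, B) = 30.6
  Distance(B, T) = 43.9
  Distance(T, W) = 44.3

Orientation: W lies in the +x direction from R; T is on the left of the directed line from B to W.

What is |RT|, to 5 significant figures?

45.324

Checks: |BT| = 43.90 ✓; |TW| = 44.30 ✓.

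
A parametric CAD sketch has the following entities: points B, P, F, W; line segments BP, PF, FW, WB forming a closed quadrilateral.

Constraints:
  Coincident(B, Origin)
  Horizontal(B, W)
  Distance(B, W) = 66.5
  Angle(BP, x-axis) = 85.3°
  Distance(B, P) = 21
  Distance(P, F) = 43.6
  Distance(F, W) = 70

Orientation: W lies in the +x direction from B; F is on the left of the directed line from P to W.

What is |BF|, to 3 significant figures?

62.8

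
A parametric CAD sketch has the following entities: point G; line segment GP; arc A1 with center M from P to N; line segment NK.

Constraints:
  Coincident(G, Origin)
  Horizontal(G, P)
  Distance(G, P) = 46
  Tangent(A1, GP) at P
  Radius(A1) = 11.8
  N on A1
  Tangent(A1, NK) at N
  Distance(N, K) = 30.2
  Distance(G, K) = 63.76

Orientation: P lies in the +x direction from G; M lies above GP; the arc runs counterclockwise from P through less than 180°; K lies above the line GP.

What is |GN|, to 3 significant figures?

59.2

G is at the origin; G and P share the same y with |GP| = 46.0 and P on the +x side, so P = (46.0, 0.00). Since A1 is tangent to GP there, MP ⟂ GP, so M = P + (0, 11.8) = (46.0, 11.8). Since MN ⟂ NK (tangency), |MK| = √(11.8² + 30.2²) = 32.4 regardless of where N sits on A1. So K lies on both circle(G, 63.76) and circle(M, 32.4); the above-GP intersection is K = (45.9, 44.2). N is the foot of the tangent from K: N = (57.0, 16.1).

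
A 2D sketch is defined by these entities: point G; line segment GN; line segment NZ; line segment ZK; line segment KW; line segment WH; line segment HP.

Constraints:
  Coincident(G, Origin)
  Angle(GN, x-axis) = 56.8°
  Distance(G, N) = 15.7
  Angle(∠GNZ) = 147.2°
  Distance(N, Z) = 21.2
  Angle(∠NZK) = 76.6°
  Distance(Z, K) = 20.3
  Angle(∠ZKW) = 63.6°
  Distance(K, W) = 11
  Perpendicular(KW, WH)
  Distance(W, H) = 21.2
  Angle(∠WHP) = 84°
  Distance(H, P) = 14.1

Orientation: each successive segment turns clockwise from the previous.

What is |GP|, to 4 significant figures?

44.69

G is at the origin; GN runs at 56.8° with length 15.7, so N = (8.597, 13.14). ∠GNZ = 147.2° gives NZ at 24.00° from the x-axis; with |NZ| = 21.2, Z = (27.96, 21.76). ∠NZK = 76.6° gives ZK at -79.40° from the x-axis; with |ZK| = 20.3, K = (31.70, 1.806). ∠ZKW = 63.6° gives KW at 164.2° from the x-axis; with |KW| = 11.0, W = (21.11, 4.802). The perpendicularity gives WH at right angles to KW, so WH runs at 74.20°; with |WH| = 21.2, H = (26.89, 25.20). ∠WHP = 84.0° gives HP at -21.80° from the x-axis; with |HP| = 14.1, P = (39.98, 19.96). Then |GP| = |P − G| = 44.69.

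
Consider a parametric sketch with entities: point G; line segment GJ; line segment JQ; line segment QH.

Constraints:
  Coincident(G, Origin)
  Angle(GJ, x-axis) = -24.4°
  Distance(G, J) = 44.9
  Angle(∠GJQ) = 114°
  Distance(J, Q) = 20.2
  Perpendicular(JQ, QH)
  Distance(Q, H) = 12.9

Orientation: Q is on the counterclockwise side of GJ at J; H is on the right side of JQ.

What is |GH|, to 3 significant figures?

66.2

∠GJQ = 114.0°, so JQ runs at -24.4° + (180° − 114.0°) = 41.6° from the x-axis; with |JQ| = 20.2, Q = J + 20.2·(cos 41.6°, sin 41.6°) = (56.0, -5.14). The perpendicularity gives QH at right angles to JQ; with |QH| = 12.9 on the right of JQ, H = Q + 12.9·(0.664, -0.748) = (64.6, -14.8). Then |GH| = |H − G| = 66.2.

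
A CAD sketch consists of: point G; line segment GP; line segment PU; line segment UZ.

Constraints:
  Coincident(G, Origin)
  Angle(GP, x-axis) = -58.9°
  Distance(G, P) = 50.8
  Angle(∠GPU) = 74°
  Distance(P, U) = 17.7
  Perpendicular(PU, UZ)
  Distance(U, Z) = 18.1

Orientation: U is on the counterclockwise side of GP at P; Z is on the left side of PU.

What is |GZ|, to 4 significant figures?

30.95

G is at the origin; GP runs at -58.9° with length 50.8, so P = 50.8·(cos -58.9°, sin -58.9°) = (26.24, -43.50). ∠GPU = 74.0°, so PU runs at -58.9° + (180° − 74.0°) = 47.10° from the x-axis; with |PU| = 17.7, U = P + 17.7·(cos 47.10°, sin 47.10°) = (38.29, -30.53). PU ⟂ UZ; with |UZ| = 18.1 on the left of PU, Z = U + 18.1·(-0.7325, 0.6807) = (25.03, -18.21). Then |GZ| = |Z − G| = 30.95.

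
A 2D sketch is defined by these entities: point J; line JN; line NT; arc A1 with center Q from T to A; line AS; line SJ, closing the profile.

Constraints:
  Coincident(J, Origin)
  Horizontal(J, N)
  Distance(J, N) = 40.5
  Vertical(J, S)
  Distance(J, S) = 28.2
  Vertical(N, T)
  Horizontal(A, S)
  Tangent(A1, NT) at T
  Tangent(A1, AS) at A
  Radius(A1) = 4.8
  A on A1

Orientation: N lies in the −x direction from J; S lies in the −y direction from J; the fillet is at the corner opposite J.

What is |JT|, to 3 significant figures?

46.8

The virtual corner opposite J is at (-40.5, -28.2). A1 meets NT tangentially, so QT is at right angles to NT and A1 meets AS tangentially, so QA is at right angles to AS, with radius 4.8, so the center Q sits 4.8 in from both sides at Q = (-35.7, -23.4). That places the tangent points at T = (-40.5, -23.4) on NT and A = (-35.7, -28.2) on AS. Then |JT| = |T − J| = 46.8.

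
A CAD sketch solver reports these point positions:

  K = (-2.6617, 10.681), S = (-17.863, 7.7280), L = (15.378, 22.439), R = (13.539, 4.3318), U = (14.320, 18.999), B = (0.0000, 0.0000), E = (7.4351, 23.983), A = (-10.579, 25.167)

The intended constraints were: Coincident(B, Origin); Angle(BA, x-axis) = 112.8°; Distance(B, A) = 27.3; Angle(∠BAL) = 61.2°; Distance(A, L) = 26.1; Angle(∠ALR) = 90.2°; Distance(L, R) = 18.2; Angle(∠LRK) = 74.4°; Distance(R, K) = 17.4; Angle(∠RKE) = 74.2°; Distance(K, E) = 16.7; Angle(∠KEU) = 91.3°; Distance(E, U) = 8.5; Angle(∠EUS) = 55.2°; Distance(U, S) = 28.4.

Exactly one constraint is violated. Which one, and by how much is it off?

Distance(U, S) = 28.4 — off by 5.70.

B = (0.00, 0.00) ✓; BA at 112.8° ✓; |BA| = 27.30 ✓; ∠BAL = 61.20° ✓; |AL| = 26.10 ✓; ∠ALR = 90.20° ✓; |LR| = 18.20 ✓; ∠LRK = 74.40° ✓; |RK| = 17.40 ✓; ∠RKE = 74.20° ✓; |KE| = 16.70 ✓; ∠KEU = 91.30° ✓; |EU| = 8.500 ✓; ∠EUS = 55.20° ✓; |US| = 34.10 ✗.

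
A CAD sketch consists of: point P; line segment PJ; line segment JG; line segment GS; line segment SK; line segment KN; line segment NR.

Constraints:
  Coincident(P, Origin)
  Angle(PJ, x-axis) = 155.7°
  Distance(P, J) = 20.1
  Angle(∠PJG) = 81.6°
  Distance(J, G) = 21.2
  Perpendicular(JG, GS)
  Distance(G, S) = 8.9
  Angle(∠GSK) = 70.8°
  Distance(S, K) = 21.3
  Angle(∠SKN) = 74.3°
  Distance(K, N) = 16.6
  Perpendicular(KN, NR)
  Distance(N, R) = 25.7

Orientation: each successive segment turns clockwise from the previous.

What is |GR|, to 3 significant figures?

10.9

∠SKN = 74.3° gives KN at 112° from the x-axis; with |KN| = 16.6, N = (-22.5, 23.5). KN is perpendicular to NR, so NR runs at 22.4°; with |NR| = 25.7, R = (1.30, 33.3). Then |GR| = |R − G| = 10.9.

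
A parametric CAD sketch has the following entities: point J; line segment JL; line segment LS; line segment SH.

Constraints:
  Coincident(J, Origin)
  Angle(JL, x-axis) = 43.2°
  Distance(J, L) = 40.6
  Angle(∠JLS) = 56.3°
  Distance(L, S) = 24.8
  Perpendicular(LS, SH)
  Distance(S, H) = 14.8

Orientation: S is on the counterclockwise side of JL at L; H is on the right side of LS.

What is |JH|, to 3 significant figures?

48.6

∠JLS = 56.3°, so LS runs at 43.2° + (180° − 56.3°) = 167° from the x-axis; with |LS| = 24.8, S = L + 24.8·(cos 167°, sin 167°) = (5.44, 33.4). LS is perpendicular to SH; with |SH| = 14.8 on the right of LS, H = S + 14.8·(0.227, 0.974) = (8.80, 47.8). Then |JH| = |H − J| = 48.6.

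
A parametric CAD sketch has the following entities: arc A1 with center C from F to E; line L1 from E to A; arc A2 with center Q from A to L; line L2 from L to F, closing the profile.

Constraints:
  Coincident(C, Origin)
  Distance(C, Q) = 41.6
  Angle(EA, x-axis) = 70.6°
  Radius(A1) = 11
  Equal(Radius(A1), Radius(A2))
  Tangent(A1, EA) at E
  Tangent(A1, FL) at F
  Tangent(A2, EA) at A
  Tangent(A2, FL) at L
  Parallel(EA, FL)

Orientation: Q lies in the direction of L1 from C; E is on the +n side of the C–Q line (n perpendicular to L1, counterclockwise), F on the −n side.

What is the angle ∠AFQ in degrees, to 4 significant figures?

13.06°

Tangency of A1 to both parallel lines with radius 11.0 puts E and F at C ± 11.0·n: E = (-10.38, 3.654), F = (10.38, -3.654). Equal radii place A and L the same way about Q: A = Q + 11.0·n = (3.442, 42.89), L = Q − 11.0·n = (24.19, 35.58). Then cos ∠AFQ = FA·FQ / (|FA||FQ|), giving 13.06°.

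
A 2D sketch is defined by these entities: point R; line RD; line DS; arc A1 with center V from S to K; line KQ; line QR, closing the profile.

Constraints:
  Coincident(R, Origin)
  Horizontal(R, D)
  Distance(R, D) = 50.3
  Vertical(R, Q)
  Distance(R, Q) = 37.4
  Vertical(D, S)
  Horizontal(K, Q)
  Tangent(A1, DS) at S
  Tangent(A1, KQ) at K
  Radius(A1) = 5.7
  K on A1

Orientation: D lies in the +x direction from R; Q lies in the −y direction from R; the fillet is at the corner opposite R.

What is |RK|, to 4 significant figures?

58.21

The virtual corner opposite R is at (50.30, -37.40). A1 meets DS tangentially, so VS is at right angles to DS and since A1 is tangent to KQ there, VK ⟂ KQ, with radius 5.7, so the center V sits 5.7 in from both sides at V = (44.60, -31.70). That places the tangent points at S = (50.30, -31.70) on DS and K = (44.60, -37.40) on KQ. Then |RK| = |K − R| = 58.21.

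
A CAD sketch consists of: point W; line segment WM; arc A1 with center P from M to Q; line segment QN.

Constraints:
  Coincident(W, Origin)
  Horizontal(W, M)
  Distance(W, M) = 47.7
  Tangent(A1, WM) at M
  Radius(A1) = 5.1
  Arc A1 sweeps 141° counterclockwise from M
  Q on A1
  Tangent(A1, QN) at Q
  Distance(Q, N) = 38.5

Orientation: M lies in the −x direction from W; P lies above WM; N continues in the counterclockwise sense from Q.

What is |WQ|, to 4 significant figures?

45.40

W is at the origin; W and M share the same y with |WM| = 47.7 and M on the −x side, so M = (-47.70, 0.000). Since A1 is tangent to WM there, PM ⟂ WM, so P = M + (0, 5.1) = (-47.70, 5.100). On A1, M sits at bearing -90° from P; a 141° counterclockwise sweep puts Q at bearing 51°, so Q = P + 5.1·(cos 51°, sin 51°) = (-44.49, 9.063). Then |WQ| = |Q − W| = 45.40.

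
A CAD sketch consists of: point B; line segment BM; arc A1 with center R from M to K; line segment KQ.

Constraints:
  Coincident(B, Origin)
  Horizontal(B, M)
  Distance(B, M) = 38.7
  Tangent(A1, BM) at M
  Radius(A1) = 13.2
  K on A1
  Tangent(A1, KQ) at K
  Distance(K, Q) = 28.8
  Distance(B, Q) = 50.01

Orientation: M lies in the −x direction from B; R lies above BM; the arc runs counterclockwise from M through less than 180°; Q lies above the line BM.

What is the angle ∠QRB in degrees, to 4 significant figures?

86.14°

B is at the origin; B and M share the same y with |BM| = 38.7 and M on the −x side, so M = (-38.70, 0.000). Tangency of A1 to BM means the radius RM is perpendicular to BM, so R = M + (0, 13.2) = (-38.70, 13.20). Since RK ⟂ KQ (tangency), |RQ| = √(13.2² + 28.8²) = 31.68 regardless of where K sits on A1. So Q lies on both circle(B, 50.01) and circle(R, 31.68); the above-BM intersection is Q = (-26.48, 42.43). K is the foot of the tangent from Q: K = (-25.51, 13.64).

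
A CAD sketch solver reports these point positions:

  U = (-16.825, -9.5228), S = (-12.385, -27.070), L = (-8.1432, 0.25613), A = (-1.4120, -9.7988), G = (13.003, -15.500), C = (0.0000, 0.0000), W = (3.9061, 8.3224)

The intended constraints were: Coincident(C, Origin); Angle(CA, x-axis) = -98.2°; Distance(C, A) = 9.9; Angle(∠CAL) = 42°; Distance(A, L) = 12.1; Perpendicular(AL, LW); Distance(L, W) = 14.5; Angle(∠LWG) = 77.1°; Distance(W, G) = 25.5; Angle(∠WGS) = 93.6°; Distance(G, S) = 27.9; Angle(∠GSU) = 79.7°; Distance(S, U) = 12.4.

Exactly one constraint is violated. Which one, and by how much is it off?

Distance(S, U) = 12.4 — off by 5.70.

C = (0.00, 0.00) ✓; CA at -98.20° ✓; |CA| = 9.900 ✓; ∠CAL = 42.00° ✓; |AL| = 12.10 ✓; ∠(AL, LW) = 90.00° ✓; |LW| = 14.50 ✓; ∠LWG = 77.10° ✓; |WG| = 25.50 ✓; ∠WGS = 93.60° ✓; |GS| = 27.90 ✓; ∠GSU = 79.70° ✓; |SU| = 18.10 ✗.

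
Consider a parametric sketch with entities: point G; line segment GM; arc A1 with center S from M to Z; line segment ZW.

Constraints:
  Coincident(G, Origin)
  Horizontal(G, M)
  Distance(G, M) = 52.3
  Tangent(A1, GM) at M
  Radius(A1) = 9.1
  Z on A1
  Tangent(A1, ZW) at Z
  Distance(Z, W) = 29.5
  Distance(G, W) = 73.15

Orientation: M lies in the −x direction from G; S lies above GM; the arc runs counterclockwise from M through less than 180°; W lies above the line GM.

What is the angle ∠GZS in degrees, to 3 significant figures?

126°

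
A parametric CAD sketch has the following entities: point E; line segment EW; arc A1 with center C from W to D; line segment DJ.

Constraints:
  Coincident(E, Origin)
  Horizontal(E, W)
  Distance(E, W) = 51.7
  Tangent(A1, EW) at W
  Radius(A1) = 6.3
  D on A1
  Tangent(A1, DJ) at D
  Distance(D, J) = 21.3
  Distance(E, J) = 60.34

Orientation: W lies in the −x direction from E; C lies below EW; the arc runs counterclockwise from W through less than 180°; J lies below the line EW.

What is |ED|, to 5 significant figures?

58.355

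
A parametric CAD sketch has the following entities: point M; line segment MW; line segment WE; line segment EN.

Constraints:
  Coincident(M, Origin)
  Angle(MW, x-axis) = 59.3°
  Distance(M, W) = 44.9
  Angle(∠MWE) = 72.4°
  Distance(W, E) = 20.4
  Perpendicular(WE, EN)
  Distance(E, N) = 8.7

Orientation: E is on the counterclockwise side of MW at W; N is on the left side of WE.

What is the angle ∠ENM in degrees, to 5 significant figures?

168.68°

M is at the origin; MW runs at 59.3° with length 44.9, so W = 44.9·(cos 59.3°, sin 59.3°) = (22.923, 38.607). ∠MWE = 72.4°, so WE runs at 59.3° + (180° − 72.4°) = 166.90° from the x-axis; with |WE| = 20.4, E = W + 20.4·(cos 166.90°, sin 166.90°) = (3.0543, 43.231). WE ⟂ EN; with |EN| = 8.7 on the left of WE, N = E + 8.7·(-0.22665, -0.97398) = (1.0824, 34.757). Then cos ∠ENM = NE·NM / (|NE||NM|), giving 168.68°.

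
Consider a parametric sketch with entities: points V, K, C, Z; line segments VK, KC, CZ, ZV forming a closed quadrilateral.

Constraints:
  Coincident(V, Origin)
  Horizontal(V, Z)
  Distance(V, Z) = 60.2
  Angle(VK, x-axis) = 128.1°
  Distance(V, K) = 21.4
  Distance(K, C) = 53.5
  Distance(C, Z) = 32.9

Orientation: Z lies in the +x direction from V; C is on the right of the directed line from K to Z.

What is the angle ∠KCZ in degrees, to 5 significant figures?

119.38°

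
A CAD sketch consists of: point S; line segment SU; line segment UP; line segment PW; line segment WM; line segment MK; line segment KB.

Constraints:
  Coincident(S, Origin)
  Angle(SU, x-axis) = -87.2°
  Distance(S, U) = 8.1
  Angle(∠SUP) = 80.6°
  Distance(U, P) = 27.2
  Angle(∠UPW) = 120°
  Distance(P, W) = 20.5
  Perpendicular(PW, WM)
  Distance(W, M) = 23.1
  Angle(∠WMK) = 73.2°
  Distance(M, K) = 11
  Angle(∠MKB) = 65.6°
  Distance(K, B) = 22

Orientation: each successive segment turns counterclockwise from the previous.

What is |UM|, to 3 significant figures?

34.1

∠UPW = 120.0° gives PW at 72.2° from the x-axis; with |PW| = 20.5, W = (33.2, 17.2). PW is perpendicular to WM, so WM runs at 162°; with |WM| = 23.1, M = (11.3, 24.2). Then |UM| = |M − U| = 34.1.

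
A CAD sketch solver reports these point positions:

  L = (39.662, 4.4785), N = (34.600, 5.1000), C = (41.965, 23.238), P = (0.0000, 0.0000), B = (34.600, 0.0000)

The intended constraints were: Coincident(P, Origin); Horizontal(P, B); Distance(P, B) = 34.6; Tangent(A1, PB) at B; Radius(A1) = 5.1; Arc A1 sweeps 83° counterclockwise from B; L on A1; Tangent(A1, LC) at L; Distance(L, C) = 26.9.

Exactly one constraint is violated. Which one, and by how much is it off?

Distance(L, C) = 26.9 — off by 8.00.

P = (0.00, 0.00) ✓; P.y = 0.00, B.y = 0.00 ✓; |PB| = 34.60 ✓; ∠(NB, BP) = 90.00° ✓; |NB| = 5.100 ✓; bearing(N→L) − bearing(N→B) = 83.00° ✓; |NL| = 5.100 ✓; ∠(NL, LC) = 90.00° ✓; |LC| = 18.90 ✗.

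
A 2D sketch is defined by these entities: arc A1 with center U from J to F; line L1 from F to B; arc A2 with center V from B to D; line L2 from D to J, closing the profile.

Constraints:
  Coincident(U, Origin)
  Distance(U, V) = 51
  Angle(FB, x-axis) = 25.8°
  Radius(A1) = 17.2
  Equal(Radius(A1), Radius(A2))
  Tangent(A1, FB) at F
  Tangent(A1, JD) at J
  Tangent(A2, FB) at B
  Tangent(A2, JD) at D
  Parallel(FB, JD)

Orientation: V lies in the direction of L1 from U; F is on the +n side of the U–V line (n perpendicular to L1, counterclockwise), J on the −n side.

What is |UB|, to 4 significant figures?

53.82

Tangency of A1 to both parallel lines with radius 17.2 puts F and J at U ± 17.2·n: F = (-7.486, 15.49), J = (7.486, -15.49). Equal radii place B and D the same way about V: B = V + 17.2·n = (38.43, 37.68), D = V − 17.2·n = (53.40, 6.711). Then |UB| = |B − U| = 53.82.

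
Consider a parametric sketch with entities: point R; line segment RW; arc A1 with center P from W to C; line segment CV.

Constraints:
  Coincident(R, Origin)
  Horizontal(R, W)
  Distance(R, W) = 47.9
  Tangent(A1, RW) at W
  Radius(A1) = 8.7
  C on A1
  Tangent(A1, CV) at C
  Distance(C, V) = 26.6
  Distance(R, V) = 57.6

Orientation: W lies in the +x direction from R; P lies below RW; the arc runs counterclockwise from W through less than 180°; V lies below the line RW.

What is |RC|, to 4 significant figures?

40.72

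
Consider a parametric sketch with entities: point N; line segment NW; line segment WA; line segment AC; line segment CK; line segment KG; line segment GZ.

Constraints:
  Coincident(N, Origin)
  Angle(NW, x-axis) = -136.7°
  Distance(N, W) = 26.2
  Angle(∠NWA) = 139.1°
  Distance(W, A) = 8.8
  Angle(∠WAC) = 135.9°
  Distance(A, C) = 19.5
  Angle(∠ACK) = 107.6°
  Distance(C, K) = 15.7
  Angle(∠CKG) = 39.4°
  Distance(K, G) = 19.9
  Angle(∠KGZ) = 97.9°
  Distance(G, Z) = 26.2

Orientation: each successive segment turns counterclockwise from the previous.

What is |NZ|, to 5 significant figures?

58.563

N is at the origin; NW runs at -136.7° with length 26.2, so W = (-19.068, -17.968). ∠NWA = 139.1° gives WA at -95.800° from the x-axis; with |WA| = 8.8, A = (-19.957, -26.723). ∠WAC = 135.9° gives AC at -51.700° from the x-axis; with |AC| = 19.5, C = (-7.8713, -42.027). ∠ACK = 107.6° gives CK at 20.700° from the x-axis; with |CK| = 15.7, K = (6.8152, -36.477). ∠CKG = 39.4° gives KG at 161.30° from the x-axis; with |KG| = 19.9, G = (-12.034, -30.097). ∠KGZ = 97.9° gives GZ at -116.60° from the x-axis; with |GZ| = 26.2, Z = (-23.766, -53.524). Then |NZ| = |Z − N| = 58.563.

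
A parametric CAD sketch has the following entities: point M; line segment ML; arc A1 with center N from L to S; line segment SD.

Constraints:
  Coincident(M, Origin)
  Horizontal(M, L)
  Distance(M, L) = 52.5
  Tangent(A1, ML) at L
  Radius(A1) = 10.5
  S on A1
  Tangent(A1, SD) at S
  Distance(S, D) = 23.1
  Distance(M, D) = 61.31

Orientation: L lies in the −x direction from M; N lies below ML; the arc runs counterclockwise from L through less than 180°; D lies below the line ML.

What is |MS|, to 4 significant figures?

63.55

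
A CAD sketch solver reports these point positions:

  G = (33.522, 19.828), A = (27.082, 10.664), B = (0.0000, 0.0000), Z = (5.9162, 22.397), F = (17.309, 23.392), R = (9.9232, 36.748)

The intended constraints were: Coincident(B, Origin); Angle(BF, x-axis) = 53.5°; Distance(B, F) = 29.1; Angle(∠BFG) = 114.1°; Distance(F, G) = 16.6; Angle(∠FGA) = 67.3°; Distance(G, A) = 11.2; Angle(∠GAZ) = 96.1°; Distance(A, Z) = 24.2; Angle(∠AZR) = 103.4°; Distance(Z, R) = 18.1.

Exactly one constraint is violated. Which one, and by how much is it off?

Distance(Z, R) = 18.1 — off by 3.20.

B = (0.00, 0.00) ✓; BF at 53.50° ✓; |BF| = 29.10 ✓; ∠BFG = 114.1° ✓; |FG| = 16.60 ✓; ∠FGA = 67.30° ✓; |GA| = 11.20 ✓; ∠GAZ = 96.10° ✓; |AZ| = 24.20 ✓; ∠AZR = 103.4° ✓; |ZR| = 14.90 ✗.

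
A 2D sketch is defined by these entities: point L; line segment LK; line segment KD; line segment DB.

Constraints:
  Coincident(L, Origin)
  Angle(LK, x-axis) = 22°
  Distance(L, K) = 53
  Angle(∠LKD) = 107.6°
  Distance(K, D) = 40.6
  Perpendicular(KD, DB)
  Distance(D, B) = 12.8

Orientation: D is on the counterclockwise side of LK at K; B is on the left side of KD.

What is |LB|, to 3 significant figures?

68.0

L is at the origin; LK runs at 22.0° with length 53.0, so K = 53.0·(cos 22.0°, sin 22.0°) = (49.1, 19.9). ∠LKD = 107.6°, so KD runs at 22.0° + (180° − 107.6°) = 94.4° from the x-axis; with |KD| = 40.6, D = K + 40.6·(cos 94.4°, sin 94.4°) = (46.0, 60.3). KD ⟂ DB; with |DB| = 12.8 on the left of KD, B = D + 12.8·(-0.997, -0.0767) = (33.3, 59.4). Then |LB| = |B − L| = 68.0.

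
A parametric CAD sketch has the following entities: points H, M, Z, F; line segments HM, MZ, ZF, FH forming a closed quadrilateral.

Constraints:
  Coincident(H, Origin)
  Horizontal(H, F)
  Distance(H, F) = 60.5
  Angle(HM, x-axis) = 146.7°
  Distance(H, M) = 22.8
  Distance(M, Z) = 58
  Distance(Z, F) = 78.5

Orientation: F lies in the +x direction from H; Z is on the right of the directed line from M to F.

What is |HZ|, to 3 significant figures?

43.9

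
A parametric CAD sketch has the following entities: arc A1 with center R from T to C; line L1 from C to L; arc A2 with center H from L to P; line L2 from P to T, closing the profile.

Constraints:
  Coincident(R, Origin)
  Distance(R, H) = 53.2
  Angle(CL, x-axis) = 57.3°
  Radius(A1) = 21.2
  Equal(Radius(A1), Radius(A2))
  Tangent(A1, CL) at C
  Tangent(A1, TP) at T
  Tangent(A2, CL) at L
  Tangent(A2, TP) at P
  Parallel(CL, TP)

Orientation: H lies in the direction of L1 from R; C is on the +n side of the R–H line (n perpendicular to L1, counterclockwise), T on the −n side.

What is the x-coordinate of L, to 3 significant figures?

10.9

The slot axis is L1's direction at 57.3°, so u = (cos 57.3°, sin 57.3°) = (0.540, 0.842) and n = (−sin 57.3°, cos 57.3°) = (-0.842, 0.540). R is at the origin and H lies 53.2 along u from R, so H = 53.2·u = (28.7, 44.8). Tangency of A1 to both parallel lines with radius 21.2 puts C and T at R ± 21.2·n: C = (-17.8, 11.5), T = (17.8, -11.5). Equal radii place L and P the same way about H: L = H + 21.2·n = (10.9, 56.2), P = H − 21.2·n = (46.6, 33.3). So L.x = 10.9.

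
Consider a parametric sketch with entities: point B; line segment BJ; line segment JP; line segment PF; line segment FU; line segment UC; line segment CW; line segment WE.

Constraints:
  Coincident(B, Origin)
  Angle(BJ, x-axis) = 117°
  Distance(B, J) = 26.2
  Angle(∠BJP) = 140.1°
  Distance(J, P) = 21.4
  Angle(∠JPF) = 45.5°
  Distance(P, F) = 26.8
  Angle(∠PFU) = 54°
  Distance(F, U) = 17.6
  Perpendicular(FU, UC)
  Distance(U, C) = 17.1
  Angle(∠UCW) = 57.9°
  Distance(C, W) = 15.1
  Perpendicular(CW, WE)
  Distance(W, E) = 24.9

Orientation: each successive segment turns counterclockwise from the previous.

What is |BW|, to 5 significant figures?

31.122

B is at the origin; BJ runs at 117.0° with length 26.2, so J = (-11.895, 23.344). ∠BJP = 140.1° gives JP at 156.90° from the x-axis; with |JP| = 21.4, P = (-31.579, 31.740). ∠JPF = 45.5° gives PF at -68.600° from the x-axis; with |PF| = 26.8, F = (-21.800, 6.7881). ∠PFU = 54.0° gives FU at 57.400° from the x-axis; with |FU| = 17.6, U = (-12.318, 21.615). FU ⟂ UC, so UC runs at 147.40°; with |UC| = 17.1, C = (-26.724, 30.828). ∠UCW = 57.9° gives CW at -90.500° from the x-axis; with |CW| = 15.1, W = (-26.855, 15.729). Then |BW| = |W − B| = 31.122.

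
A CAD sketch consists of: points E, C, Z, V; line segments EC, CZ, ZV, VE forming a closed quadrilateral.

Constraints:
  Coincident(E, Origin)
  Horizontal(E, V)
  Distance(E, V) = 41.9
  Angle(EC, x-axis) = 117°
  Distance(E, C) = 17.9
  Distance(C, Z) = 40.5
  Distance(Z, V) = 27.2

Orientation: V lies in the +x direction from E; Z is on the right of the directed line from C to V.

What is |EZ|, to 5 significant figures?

23.617

Checks: |CZ| = 40.50 ✓; |ZV| = 27.20 ✓.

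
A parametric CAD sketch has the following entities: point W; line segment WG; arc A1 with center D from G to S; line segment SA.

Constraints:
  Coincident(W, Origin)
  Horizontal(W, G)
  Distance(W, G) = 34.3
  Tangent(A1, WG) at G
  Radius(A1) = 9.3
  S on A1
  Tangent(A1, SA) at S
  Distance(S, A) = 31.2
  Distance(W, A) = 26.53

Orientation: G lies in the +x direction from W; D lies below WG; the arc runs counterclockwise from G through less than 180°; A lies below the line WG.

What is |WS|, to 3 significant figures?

27.7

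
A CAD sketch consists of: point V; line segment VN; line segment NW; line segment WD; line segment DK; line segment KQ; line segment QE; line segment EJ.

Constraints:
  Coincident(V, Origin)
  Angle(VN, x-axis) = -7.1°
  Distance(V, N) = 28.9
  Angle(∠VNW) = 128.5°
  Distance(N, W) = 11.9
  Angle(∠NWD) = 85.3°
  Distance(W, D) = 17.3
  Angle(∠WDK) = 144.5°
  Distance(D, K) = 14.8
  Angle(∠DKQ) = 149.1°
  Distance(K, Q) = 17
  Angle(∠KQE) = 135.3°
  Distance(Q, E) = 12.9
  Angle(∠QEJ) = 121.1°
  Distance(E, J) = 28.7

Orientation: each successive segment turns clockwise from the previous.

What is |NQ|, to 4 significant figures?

37.27

∠WDK = 144.5° gives DK at 171.2° from the x-axis; with |DK| = 14.8, K = (4.797, -19.24). ∠DKQ = 149.1° gives KQ at 140.3° from the x-axis; with |KQ| = 17.0, Q = (-8.282, -8.379). Then |NQ| = |Q − N| = 37.27.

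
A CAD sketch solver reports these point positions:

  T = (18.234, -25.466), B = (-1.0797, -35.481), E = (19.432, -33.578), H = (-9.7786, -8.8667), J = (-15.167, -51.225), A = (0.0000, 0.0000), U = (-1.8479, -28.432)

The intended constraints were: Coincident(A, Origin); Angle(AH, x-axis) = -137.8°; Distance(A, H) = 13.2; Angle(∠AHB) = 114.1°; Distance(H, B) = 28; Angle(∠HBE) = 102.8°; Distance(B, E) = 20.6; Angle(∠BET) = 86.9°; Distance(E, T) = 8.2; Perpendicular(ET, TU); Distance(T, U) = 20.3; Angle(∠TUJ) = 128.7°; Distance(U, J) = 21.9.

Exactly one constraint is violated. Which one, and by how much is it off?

Distance(U, J) = 21.9 — off by 4.50.

A = (0.00, 0.00) ✓; AH at -137.8° ✓; |AH| = 13.20 ✓; ∠AHB = 114.1° ✓; |HB| = 28.00 ✓; ∠HBE = 102.8° ✓; |BE| = 20.60 ✓; ∠BET = 86.90° ✓; |ET| = 8.200 ✓; ∠(ET, TU) = 90.00° ✓; |TU| = 20.30 ✓; ∠TUJ = 128.7° ✓; |UJ| = 26.40 ✗.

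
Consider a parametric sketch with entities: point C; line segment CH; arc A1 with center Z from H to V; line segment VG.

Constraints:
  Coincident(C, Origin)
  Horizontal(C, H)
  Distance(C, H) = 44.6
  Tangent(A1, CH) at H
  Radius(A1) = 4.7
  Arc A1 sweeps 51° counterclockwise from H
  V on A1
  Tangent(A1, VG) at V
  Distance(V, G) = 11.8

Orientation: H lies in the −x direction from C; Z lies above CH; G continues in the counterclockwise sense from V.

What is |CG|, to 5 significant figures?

35.253

C is at the origin; CH is horizontal with |CH| = 44.6 and H on the −x side, so H = (-44.600, 0.0000). Since A1 is tangent to CH there, ZH ⟂ CH, so Z = H + (0, 4.7) = (-44.600, 4.7000). On A1, H sits at bearing -90° from Z; a 51° counterclockwise sweep puts V at bearing -39°, so V = Z + 4.7·(cos -39°, sin -39°) = (-40.947, 1.7422). A1 meets VG tangentially, so ZV is at right angles to VG, so VG runs along (−sin -39°, cos -39°); with |VG| = 11.8, G = (-33.521, 10.913). Then |CG| = |G − C| = 35.253.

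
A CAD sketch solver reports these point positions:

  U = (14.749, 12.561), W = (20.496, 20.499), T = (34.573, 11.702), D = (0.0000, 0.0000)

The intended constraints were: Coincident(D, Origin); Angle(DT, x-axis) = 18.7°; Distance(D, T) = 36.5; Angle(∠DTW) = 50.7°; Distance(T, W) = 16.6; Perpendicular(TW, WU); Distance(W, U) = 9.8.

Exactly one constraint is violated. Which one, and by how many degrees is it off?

Perpendicular(TW, WU) — off by 3.90°.

D = (0.00, 0.00) ✓; DT at 18.70° ✓; |DT| = 36.50 ✓; ∠DTW = 50.70° ✓; |TW| = 16.60 ✓; ∠(TW, WU) = 86.10° ✗; |WU| = 9.800 ✓.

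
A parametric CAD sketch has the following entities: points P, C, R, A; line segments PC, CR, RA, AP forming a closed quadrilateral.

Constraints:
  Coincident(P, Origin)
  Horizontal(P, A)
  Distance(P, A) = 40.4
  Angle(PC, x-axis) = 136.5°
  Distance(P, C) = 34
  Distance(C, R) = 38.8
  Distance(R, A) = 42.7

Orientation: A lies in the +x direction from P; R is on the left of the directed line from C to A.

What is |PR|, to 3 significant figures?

35.2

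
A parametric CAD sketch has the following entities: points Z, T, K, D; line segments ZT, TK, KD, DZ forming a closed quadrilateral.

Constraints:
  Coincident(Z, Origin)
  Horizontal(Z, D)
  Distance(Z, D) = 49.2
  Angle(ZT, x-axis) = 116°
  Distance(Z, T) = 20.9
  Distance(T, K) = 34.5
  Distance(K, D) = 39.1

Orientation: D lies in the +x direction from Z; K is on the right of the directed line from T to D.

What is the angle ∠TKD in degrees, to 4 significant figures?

112.7°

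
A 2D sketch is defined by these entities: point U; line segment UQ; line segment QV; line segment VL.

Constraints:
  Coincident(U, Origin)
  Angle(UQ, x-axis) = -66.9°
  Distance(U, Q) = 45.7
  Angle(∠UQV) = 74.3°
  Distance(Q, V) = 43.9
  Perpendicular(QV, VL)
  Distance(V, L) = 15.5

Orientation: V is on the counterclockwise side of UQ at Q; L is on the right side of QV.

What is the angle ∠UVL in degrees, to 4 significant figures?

144.4°

U is at the origin; UQ runs at -66.9° with length 45.7, so Q = 45.7·(cos -66.9°, sin -66.9°) = (17.93, -42.04). ∠UQV = 74.3°, so QV runs at -66.9° + (180° − 74.3°) = 38.80° from the x-axis; with |QV| = 43.9, V = Q + 43.9·(cos 38.80°, sin 38.80°) = (52.14, -14.53). QV ⟂ VL; with |VL| = 15.5 on the right of QV, L = V + 15.5·(0.6266, -0.7793) = (61.86, -26.61). Then cos ∠UVL = VU·VL / (|VU||VL|), giving 144.4°.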